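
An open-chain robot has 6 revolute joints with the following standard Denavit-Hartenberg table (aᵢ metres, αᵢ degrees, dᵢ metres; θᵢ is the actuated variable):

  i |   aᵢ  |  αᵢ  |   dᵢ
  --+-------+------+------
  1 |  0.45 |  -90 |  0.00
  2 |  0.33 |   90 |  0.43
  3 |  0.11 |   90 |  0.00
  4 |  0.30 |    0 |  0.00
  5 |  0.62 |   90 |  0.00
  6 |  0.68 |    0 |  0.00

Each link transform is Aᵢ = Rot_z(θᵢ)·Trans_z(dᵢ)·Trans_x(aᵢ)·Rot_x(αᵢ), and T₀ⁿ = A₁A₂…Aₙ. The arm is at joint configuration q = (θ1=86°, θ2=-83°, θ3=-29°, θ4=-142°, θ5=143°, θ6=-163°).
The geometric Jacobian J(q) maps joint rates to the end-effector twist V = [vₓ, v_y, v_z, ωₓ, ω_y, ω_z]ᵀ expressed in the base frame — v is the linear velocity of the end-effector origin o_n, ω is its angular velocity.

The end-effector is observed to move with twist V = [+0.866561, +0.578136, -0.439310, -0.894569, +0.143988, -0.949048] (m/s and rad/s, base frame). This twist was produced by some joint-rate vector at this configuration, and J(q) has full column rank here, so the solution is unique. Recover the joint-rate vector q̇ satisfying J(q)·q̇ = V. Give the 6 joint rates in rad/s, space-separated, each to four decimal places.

o_n = [-0.6315, 0.7149, 0.2646]
J₁: ẑ×o_n = [-0.7149, -0.6315, 0.0000], ω = ẑ
J2: z=[-0.9976, 0.0698, 0.0000] o=[0.0314, 0.4489, 0.0000] → [0.0185, 0.2640, -0.2191, -0.9976, 0.0698, 0.0000]
J3: z=[-0.0692, -0.9901, 0.1219] o=[-0.3948, 0.5190, 0.3275] → [0.0384, -0.0332, -0.2480, -0.0692, -0.9901, 0.1219]
J4: z=[0.8684, -0.1199, -0.4812] o=[-0.3407, 0.5270, 0.4230] → [0.1094, 0.2775, 0.1283, 0.8684, -0.1199, -0.4812]
J5: z=[0.8684, -0.1199, -0.4812] o=[-0.4440, 0.6927, 0.1953] → [0.0024, 0.0300, -0.0032, 0.8684, -0.1199, -0.4812]
J6: z=[0.0778, 0.9912, -0.1067] o=[-0.1404, 0.7270, 0.7348] → [-0.4673, 0.0890, 0.4859, 0.0778, 0.9912, -0.1067]
q̇ = J⁺·V = [-0.9370, 0.8830, -0.7250, -0.8610, 0.8450, -0.6430]

-0.9370 0.8830 -0.7250 -0.8610 0.8450 -0.6430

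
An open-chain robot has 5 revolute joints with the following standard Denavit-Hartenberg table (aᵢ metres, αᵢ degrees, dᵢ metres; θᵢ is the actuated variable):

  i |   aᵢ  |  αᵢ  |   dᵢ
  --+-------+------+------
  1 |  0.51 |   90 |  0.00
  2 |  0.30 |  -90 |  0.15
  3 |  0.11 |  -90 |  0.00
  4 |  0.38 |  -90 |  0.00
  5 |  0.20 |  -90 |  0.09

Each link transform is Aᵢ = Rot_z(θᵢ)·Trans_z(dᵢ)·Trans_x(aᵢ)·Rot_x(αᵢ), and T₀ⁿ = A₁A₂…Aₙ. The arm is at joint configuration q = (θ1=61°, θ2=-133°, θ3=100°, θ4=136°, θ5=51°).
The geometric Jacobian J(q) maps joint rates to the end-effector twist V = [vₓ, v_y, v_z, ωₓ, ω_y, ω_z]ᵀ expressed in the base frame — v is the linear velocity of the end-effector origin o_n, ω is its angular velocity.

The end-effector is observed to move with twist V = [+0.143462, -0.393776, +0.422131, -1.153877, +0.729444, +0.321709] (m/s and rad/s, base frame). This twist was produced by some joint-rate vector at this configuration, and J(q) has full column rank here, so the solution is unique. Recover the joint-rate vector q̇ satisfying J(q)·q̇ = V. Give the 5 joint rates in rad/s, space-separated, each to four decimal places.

o_n = [0.3578, -0.2510, -0.1760]
J₁: ẑ×o_n = [0.2510, 0.3578, -0.0000], ω = ẑ
J2: z=[0.8746, -0.4848, 0.0000] o=[0.2473, 0.4461, 0.0000] → [0.0853, 0.1540, -0.5561, 0.8746, -0.4848, 0.0000]
J3: z=[0.3546, 0.6397, -0.6820] o=[0.2793, 0.1944, -0.2194] → [-0.2760, -0.0689, -0.2082, 0.3546, 0.6397, -0.6820]
J4: z=[0.4775, 0.5032, 0.7202] o=[0.1908, 0.2583, -0.2054] → [0.3816, 0.1062, -0.3272, 0.4775, 0.5032, 0.7202]
J5: z=[0.8135, 0.0565, -0.5788] o=[0.3170, -0.0694, -0.0601] → [-0.1117, 0.0707, -0.1501, 0.8135, 0.0565, -0.5788]
q̇ = J⁺·V = [-0.7900, -0.9570, -0.1310, 0.7830, -0.7920]

-0.7900 -0.9570 -0.1310 0.7830 -0.7920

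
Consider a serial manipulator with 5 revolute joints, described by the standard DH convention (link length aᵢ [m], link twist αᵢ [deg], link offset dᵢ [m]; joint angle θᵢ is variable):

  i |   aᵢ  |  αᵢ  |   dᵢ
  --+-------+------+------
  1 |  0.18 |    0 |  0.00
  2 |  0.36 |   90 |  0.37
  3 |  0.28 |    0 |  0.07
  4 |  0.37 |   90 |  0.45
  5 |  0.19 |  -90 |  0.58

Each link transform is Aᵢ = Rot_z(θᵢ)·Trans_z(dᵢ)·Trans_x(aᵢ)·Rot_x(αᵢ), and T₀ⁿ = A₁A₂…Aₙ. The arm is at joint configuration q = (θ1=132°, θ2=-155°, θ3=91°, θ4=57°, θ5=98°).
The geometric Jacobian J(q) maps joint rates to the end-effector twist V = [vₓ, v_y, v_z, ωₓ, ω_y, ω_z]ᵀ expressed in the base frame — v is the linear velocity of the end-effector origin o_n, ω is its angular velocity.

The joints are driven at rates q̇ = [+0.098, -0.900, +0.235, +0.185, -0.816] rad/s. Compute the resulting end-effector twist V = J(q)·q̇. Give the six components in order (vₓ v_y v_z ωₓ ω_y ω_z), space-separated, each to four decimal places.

-1.1016 0.1034 0.0869 -0.5621 -0.2177 -1.4940

o_n = [-0.0555, -0.6631, 1.3239]
J₁: ẑ×o_n = [0.6631, -0.0555, 0.0000], ω = ẑ
J2: z=[0.0000, 0.0000, 1.0000] o=[-0.1204, 0.1338, 0.0000] → [0.7969, 0.0649, -0.0000, 0.0000, 0.0000, 1.0000]
J3: z=[-0.3907, -0.9205, 0.0000] o=[0.2109, -0.0069, 0.3700] → [-0.8781, 0.3727, 0.0111, -0.3907, -0.9205, 0.0000]
J4: z=[-0.3907, -0.9205, 0.0000] o=[0.1791, -0.0694, 0.6500] → [-0.6204, 0.2633, 0.0160, -0.3907, -0.9205, 0.0000]
J5: z=[0.4878, -0.2071, 0.8480] o=[-0.2856, -0.3610, 0.8460] → [0.1572, -0.0380, -0.0997, 0.4878, -0.2071, 0.8480]
V = J·q̇ = [-1.1016, 0.1034, 0.0869, -0.5621, -0.2177, -1.4940]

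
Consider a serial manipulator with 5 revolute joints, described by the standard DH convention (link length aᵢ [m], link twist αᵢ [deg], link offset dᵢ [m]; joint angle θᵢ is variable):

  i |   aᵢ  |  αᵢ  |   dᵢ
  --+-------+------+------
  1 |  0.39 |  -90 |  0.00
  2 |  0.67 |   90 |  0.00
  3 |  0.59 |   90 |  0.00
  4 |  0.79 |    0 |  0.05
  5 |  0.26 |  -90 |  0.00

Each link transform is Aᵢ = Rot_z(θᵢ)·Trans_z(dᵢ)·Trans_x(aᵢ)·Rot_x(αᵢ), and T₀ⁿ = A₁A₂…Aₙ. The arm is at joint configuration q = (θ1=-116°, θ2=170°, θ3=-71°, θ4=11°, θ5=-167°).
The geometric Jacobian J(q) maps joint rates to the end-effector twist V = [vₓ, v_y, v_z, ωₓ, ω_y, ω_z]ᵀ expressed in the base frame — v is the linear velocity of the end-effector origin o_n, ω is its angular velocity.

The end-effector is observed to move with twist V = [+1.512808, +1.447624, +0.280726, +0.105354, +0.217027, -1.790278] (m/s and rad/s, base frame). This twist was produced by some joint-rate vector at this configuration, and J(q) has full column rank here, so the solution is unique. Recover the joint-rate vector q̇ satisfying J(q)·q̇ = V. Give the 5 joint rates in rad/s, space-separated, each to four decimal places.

o_n = [-0.7202, 0.9934, -0.2162]
J₁: ẑ×o_n = [-0.9934, -0.7202, 0.0000], ω = ẑ
J2: z=[0.8988, -0.4384, 0.0000] o=[-0.1710, -0.3505, 0.0000] → [0.0948, 0.1943, 0.9671, 0.8988, -0.4384, 0.0000]
J3: z=[-0.0761, -0.1561, -0.9848] o=[0.1183, 0.2425, -0.1163] → [0.7550, 0.8182, -0.1880, -0.0761, -0.1561, -0.9848]
J4: z=[-0.7008, -0.6942, 0.1642] o=[-0.3002, 0.6571, -0.1497] → [-0.0090, -0.1156, -0.5272, -0.7008, -0.6942, 0.1642]
J5: z=[-0.7008, -0.6942, 0.1642] o=[-0.8967, 1.1438, -0.3338] → [-0.0569, 0.1114, 0.2279, -0.7008, -0.6942, 0.1642]
q̇ = J⁺·V = [-0.9750, -0.1310, 0.7610, -0.8500, 0.4490]

-0.9750 -0.1310 0.7610 -0.8500 0.4490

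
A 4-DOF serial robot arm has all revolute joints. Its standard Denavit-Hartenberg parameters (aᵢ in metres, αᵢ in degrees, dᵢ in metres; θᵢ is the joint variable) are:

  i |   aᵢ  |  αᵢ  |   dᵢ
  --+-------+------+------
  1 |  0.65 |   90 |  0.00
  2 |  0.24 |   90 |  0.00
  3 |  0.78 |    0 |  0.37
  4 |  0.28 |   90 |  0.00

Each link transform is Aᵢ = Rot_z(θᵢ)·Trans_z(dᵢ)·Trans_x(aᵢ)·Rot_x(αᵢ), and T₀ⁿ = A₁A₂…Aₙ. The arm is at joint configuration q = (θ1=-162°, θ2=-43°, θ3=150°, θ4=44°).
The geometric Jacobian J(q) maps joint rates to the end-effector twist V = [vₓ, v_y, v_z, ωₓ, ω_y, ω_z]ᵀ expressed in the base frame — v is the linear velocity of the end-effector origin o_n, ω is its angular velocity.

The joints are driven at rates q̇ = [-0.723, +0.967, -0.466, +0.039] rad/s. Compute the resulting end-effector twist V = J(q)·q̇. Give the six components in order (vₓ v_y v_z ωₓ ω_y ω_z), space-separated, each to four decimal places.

0.2036 0.4282 -0.8484 -0.5758 0.8297 -0.4107

o_n = [0.0141, 0.3434, 0.2117]
J₁: ẑ×o_n = [-0.3434, 0.0141, 0.0000], ω = ẑ
J2: z=[-0.3090, 0.9511, 0.0000] o=[-0.6182, -0.2009, 0.0000] → [0.2013, 0.0654, -0.7695, -0.3090, 0.9511, 0.0000]
J3: z=[0.6486, 0.2107, -0.7314] o=[-0.7851, -0.2551, -0.1637] → [0.5168, -0.8280, 0.2198, 0.6486, 0.2107, -0.7314]
J4: z=[0.6486, 0.2107, -0.7314] o=[-0.1958, 0.3465, 0.0264] → [0.0368, -0.2737, -0.0462, 0.6486, 0.2107, -0.7314]
V = J·q̇ = [0.2036, 0.4282, -0.8484, -0.5758, 0.8297, -0.4107]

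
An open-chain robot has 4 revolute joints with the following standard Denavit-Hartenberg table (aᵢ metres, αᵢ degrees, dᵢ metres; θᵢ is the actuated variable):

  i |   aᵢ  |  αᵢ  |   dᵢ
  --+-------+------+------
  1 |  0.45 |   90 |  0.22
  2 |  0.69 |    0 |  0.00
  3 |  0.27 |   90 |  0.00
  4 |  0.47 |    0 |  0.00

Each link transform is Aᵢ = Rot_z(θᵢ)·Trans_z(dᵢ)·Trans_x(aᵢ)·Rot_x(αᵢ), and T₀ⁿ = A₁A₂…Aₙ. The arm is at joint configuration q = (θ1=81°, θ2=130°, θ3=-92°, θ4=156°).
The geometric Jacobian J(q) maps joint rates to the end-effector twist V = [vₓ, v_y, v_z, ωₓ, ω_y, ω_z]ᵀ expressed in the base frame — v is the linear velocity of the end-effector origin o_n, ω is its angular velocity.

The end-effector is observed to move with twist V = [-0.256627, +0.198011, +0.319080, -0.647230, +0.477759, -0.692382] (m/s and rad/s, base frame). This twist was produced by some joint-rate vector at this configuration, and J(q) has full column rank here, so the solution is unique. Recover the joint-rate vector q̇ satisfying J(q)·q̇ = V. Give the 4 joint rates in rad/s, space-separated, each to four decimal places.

-0.2180 -0.6770 -0.0370 0.6020

o_n = [0.1702, -0.1475, 0.6505]
J₁: ẑ×o_n = [0.1475, 0.1702, -0.0000], ω = ẑ
J2: z=[0.9877, -0.1564, 0.0000] o=[0.0704, 0.4445, 0.2200] → [-0.0673, -0.4252, -0.5691, 0.9877, -0.1564, 0.0000]
J3: z=[0.9877, -0.1564, 0.0000] o=[0.0010, 0.0064, 0.7486] → [0.0153, 0.0969, -0.1256, 0.9877, -0.1564, 0.0000]
J4: z=[0.0963, 0.6081, -0.7880] o=[0.0343, 0.2165, 0.9148] → [-0.4476, -0.0816, -0.1177, 0.0963, 0.6081, -0.7880]
q̇ = J⁺·V = [-0.2180, -0.6770, -0.0370, 0.6020]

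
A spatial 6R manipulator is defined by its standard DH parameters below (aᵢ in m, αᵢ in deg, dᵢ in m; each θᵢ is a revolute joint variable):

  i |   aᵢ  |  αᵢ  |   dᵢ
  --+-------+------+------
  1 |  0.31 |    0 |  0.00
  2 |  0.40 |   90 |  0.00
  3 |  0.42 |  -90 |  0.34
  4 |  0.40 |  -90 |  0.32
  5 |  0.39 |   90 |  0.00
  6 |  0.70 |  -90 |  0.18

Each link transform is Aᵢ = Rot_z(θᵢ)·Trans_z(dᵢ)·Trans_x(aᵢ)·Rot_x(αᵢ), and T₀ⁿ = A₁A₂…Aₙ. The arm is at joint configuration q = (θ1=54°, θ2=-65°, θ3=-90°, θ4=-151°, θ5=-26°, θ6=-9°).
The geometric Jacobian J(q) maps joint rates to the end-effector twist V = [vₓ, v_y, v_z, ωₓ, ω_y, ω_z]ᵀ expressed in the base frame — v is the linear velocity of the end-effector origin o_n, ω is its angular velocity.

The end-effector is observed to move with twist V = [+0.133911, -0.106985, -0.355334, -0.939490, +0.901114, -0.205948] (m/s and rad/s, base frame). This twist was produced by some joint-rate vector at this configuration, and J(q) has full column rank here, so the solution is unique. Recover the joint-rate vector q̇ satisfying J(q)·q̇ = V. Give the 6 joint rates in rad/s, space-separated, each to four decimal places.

-0.3500 -0.4610 -0.4610 -0.2520 -0.5070 -0.9370

o_n = [1.3469, -0.8630, 0.7640]
J₁: ẑ×o_n = [0.8630, 1.3469, -0.0000], ω = ẑ
J2: z=[0.0000, 0.0000, 1.0000] o=[0.1822, 0.2508, 0.0000] → [1.1138, 1.1647, -0.0000, 0.0000, 0.0000, 1.0000]
J3: z=[-0.1908, -0.9816, 0.0000] o=[0.5749, 0.1745, 0.0000] → [-0.7500, 0.1458, 0.9558, -0.1908, -0.9816, 0.0000]
J4: z=[0.9816, -0.1908, 0.0000] o=[0.5100, -0.1593, -0.4200] → [-0.2259, -1.1622, -0.5311, 0.9816, -0.1908, 0.0000]
J5: z=[-0.1669, -0.8586, -0.4848] o=[0.7871, -0.4107, -0.0702] → [-0.9354, -0.1322, 0.5561, -0.1669, -0.8586, -0.4848]
J6: z=[0.9228, 0.0371, -0.3834] o=[0.9225, -0.6101, 0.2364] → [-0.0774, -0.6496, -0.2491, 0.9228, 0.0371, -0.3834]
q̇ = J⁺·V = [-0.3500, -0.4610, -0.4610, -0.2520, -0.5070, -0.9370]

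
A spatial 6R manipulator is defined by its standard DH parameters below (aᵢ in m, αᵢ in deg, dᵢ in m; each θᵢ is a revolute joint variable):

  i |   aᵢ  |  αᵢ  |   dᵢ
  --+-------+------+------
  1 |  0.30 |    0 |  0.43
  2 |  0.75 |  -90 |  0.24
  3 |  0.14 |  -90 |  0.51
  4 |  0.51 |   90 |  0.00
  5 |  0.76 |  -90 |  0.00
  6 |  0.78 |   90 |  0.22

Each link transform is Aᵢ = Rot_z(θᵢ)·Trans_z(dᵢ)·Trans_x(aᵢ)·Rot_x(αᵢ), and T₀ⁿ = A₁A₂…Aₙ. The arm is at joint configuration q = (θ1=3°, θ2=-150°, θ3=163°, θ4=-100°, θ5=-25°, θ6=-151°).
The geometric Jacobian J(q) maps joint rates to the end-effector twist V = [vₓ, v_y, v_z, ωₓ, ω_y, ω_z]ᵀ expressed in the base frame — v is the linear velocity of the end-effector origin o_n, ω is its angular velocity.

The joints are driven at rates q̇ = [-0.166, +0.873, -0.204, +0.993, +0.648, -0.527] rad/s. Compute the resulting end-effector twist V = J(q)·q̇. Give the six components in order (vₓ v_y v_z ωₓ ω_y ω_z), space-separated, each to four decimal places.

2.0934 0.1201 -0.0516 -0.6463 0.2192 1.3751

o_n = [0.0345, -1.4771, 0.9314]
J₁: ẑ×o_n = [1.4771, 0.0345, -0.0000], ω = ẑ
J2: z=[0.0000, 0.0000, 1.0000] o=[0.2996, 0.0157, 0.4300] → [1.4928, -0.2651, 0.0000, 0.0000, 0.0000, 1.0000]
J3: z=[0.5446, -0.8387, 0.0000] o=[-0.3294, -0.3928, 0.6700] → [-0.2192, -0.1424, -0.2854, 0.5446, -0.8387, 0.0000]
J4: z=[0.2452, 0.1592, 0.9563] o=[0.0606, -0.7476, 0.6291] → [0.7458, -0.0992, -0.1747, 0.2452, 0.1592, 0.9563]
J5: z=[-0.8844, -0.3673, 0.2879] o=[0.2632, -1.2149, 0.6550] → [-0.0260, 0.1786, 0.1479, -0.8844, -0.3673, 0.2879]
J6: z=[0.3900, -0.2430, 0.8882] o=[0.4579, -1.8973, 0.3828] → [-0.5064, -0.5901, 0.0610, 0.3900, -0.2430, 0.8882]
V = J·q̇ = [2.0934, 0.1201, -0.0516, -0.6463, 0.2192, 1.3751]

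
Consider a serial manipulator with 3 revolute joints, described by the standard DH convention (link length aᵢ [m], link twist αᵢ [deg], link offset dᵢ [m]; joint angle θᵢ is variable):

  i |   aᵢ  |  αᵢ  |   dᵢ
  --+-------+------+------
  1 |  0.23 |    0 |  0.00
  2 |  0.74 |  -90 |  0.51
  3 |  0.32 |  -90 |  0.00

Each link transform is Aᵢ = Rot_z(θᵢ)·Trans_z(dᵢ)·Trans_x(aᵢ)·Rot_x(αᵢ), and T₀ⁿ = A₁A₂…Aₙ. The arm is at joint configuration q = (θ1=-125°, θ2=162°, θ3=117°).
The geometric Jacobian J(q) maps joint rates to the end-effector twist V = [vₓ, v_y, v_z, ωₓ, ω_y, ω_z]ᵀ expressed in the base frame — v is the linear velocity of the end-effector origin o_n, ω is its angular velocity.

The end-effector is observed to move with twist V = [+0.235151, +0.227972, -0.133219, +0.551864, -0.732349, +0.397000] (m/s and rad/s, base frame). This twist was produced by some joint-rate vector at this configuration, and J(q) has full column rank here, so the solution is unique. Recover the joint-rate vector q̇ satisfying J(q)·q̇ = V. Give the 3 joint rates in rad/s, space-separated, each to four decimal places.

o_n = [0.3430, 0.1695, 0.2249]
J₁: ẑ×o_n = [-0.1695, 0.3430, 0.0000], ω = ẑ
J2: z=[0.0000, 0.0000, 1.0000] o=[-0.1319, -0.1884, 0.0000] → [-0.3579, 0.4750, 0.0000, 0.0000, 0.0000, 1.0000]
J3: z=[-0.6018, 0.7986, 0.0000] o=[0.4591, 0.2569, 0.5100] → [-0.2277, -0.1716, 0.1453, -0.6018, 0.7986, 0.0000]
q̇ = J⁺·V = [0.8940, -0.4970, -0.9170]

0.8940 -0.4970 -0.9170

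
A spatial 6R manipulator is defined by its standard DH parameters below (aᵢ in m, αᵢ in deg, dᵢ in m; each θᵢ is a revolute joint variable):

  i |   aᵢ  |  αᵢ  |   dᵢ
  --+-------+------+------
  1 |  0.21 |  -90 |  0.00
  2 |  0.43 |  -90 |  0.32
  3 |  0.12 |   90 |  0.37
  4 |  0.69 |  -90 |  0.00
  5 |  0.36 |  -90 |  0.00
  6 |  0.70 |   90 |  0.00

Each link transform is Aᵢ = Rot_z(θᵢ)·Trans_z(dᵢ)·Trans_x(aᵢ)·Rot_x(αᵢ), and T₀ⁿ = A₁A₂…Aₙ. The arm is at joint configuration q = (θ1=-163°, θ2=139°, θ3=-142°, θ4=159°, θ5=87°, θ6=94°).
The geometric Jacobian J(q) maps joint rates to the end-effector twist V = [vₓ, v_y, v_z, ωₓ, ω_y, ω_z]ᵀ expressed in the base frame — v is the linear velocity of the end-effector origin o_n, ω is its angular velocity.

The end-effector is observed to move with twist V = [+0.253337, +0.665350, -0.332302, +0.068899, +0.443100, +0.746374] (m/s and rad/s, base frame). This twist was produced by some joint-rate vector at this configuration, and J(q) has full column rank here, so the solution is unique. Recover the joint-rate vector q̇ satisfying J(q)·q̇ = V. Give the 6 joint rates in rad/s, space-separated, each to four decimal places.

o_n = [1.3251, 0.0006, 0.4052]
J₁: ẑ×o_n = [-0.0006, 1.3251, 0.0000], ω = ẑ
J2: z=[0.2924, -0.9563, 0.0000] o=[-0.2008, -0.0614, 0.0000] → [-0.3875, -0.1185, 1.4774, 0.2924, -0.9563, 0.0000]
J3: z=[0.6274, 0.1918, 0.7547] o=[0.2031, -0.2725, -0.2821] → [-0.0743, 0.4156, -0.0439, 0.6274, 0.1918, 0.7547]
J4: z=[-0.6747, 0.6177, 0.4039] o=[0.3886, -0.2931, 0.0592] → [0.0951, 0.6117, -0.7767, -0.6747, 0.6177, 0.4039]
J5: z=[-0.4464, 0.0942, -0.8899] o=[0.7941, 0.2456, -0.0872] → [-0.1717, -0.2527, 0.0594, -0.4464, 0.0942, -0.8899]
J6: z=[-0.5516, -0.8120, 0.1908] o=[1.0478, 0.0383, -0.2364] → [-0.5138, 0.4068, 0.2460, -0.5516, -0.8120, 0.1908]
q̇ = J⁺·V = [0.3700, 0.0610, -0.0220, 0.4090, -0.3310, -0.3500]

0.3700 0.0610 -0.0220 0.4090 -0.3310 -0.3500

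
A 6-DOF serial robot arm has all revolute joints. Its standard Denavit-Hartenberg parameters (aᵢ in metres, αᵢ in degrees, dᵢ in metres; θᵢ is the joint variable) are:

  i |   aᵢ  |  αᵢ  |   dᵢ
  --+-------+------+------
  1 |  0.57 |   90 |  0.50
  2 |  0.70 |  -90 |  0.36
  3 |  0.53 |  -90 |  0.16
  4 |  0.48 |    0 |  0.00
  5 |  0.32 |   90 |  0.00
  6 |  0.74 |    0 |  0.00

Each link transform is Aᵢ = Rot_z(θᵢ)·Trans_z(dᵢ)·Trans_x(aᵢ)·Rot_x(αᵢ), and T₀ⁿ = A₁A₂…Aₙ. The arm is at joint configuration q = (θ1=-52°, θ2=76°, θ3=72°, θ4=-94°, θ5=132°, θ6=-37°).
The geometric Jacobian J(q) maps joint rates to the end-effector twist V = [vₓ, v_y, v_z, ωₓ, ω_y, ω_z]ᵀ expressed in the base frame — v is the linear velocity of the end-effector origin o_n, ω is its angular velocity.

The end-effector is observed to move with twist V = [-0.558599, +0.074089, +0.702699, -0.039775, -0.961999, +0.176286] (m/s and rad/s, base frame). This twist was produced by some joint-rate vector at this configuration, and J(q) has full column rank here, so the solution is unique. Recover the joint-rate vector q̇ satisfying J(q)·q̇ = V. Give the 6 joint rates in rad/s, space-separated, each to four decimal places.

o_n = [1.0456, -0.2706, 1.9732]
J₁: ẑ×o_n = [0.2706, 1.0456, -0.0000], ω = ẑ
J2: z=[-0.7880, -0.6157, 0.0000] o=[0.3509, -0.4492, 0.5000] → [-0.9070, 1.1609, 0.2869, -0.7880, -0.6157, 0.0000]
J3: z=[-0.5974, 0.7646, 0.2419] o=[0.1715, -0.8043, 1.1792] → [0.4779, 0.6857, -0.9871, -0.5974, 0.7646, 0.2419]
J4: z=[0.1019, 0.3716, -0.9228] o=[0.4975, -0.4028, 1.3768] → [0.3436, -0.5665, -0.1902, 0.1019, 0.3716, -0.9228]
J5: z=[0.1019, 0.3716, -0.9228] o=[0.1848, -0.0543, 1.4826] → [-0.0173, -0.8442, -0.3418, 0.1019, 0.3716, -0.9228]
J6: z=[0.0190, 0.9267, 0.3752] o=[0.5031, -0.0722, 1.5106] → [0.5031, 0.1948, -0.5065, 0.0190, 0.9267, 0.3752]
q̇ = J⁺·V = [-0.4610, 0.0310, -0.1510, -0.2500, -0.6900, -0.5160]

-0.4610 0.0310 -0.1510 -0.2500 -0.6900 -0.5160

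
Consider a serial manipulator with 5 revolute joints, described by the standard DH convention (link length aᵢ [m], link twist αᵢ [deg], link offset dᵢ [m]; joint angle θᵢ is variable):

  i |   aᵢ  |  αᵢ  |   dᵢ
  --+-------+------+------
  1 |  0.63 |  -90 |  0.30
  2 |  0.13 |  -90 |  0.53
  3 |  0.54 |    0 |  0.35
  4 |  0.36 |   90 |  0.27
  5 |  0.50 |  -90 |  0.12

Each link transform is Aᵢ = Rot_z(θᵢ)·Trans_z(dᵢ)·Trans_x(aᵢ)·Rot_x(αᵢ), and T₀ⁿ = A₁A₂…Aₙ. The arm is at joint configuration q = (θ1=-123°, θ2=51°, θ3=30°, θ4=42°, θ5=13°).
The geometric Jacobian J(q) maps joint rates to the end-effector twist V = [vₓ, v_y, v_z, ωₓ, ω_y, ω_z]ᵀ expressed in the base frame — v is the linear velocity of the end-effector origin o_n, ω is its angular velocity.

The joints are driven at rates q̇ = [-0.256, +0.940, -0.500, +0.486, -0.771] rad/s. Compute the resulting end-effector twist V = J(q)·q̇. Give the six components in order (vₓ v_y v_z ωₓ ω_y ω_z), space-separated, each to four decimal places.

o_n = [-0.7934, -0.2878, -0.9176]
J₁: ẑ×o_n = [0.2878, -0.7934, 0.0000], ω = ẑ
J2: z=[0.8387, -0.5446, 0.0000] o=[-0.3431, -0.5284, 0.3000] → [0.6631, 1.0211, -0.0435, 0.8387, -0.5446, 0.0000]
J3: z=[0.4233, 0.6518, -0.6293] o=[0.0568, -0.8856, 0.1990] → [-0.3515, 1.0076, 0.8072, 0.4233, 0.6518, -0.6293]
J4: z=[0.4233, 0.6518, -0.6293] o=[-0.1818, -0.7573, -0.3847] → [-0.0518, 0.6104, 0.5973, 0.4233, 0.6518, -0.6293]
J5: z=[-0.0668, -0.6703, -0.7391] o=[-0.3928, -0.4535, -0.6411] → [0.3078, 0.2776, -0.2796, -0.0668, -0.6703, -0.7391]
V = J·q̇ = [0.4629, 0.7418, 0.0614, 0.8339, -0.0043, 0.3227]

0.4629 0.7418 0.0614 0.8339 -0.0043 0.3227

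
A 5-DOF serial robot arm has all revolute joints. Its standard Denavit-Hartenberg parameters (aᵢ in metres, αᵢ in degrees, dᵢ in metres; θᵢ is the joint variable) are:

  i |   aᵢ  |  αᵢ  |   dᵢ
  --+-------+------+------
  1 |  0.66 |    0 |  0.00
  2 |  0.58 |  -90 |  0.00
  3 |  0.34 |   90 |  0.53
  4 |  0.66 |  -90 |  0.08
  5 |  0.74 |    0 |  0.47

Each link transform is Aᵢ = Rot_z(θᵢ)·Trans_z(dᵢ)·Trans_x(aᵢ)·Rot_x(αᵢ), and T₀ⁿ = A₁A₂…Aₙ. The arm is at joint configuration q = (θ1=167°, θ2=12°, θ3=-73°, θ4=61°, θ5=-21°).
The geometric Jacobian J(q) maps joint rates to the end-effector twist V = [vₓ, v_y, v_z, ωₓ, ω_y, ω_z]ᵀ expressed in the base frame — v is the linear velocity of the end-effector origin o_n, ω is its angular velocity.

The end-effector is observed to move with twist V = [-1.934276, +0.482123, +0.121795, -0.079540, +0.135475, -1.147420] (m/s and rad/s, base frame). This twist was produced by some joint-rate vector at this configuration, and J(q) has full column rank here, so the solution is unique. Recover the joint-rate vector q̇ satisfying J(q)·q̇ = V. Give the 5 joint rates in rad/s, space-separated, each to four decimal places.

-0.0470 -0.9510 -0.2000 -0.1220 0.1360

o_n = [-1.0975, -1.7832, 0.6592]
J₁: ẑ×o_n = [1.7832, -1.0975, 0.0000], ω = ẑ
J2: z=[0.0000, 0.0000, 1.0000] o=[-0.6431, 0.1485, 0.0000] → [1.9317, -0.4544, 0.0000, 0.0000, 0.0000, 1.0000]
J3: z=[-0.0175, -0.9998, 0.0000] o=[-1.2230, 0.1586, 0.0000] → [-0.6591, 0.0115, 0.1594, -0.0175, -0.9998, 0.0000]
J4: z=[0.9562, -0.0167, 0.2924] o=[-1.3316, -0.3696, 0.3251] → [0.4077, -0.2510, -1.3478, 0.9562, -0.0167, 0.2924]
J5: z=[0.2472, -0.4892, -0.8364] o=[-1.3588, -0.9465, 0.6545] → [-0.7022, -0.2197, -0.0790, 0.2472, -0.4892, -0.8364]
q̇ = J⁺·V = [-0.0470, -0.9510, -0.2000, -0.1220, 0.1360]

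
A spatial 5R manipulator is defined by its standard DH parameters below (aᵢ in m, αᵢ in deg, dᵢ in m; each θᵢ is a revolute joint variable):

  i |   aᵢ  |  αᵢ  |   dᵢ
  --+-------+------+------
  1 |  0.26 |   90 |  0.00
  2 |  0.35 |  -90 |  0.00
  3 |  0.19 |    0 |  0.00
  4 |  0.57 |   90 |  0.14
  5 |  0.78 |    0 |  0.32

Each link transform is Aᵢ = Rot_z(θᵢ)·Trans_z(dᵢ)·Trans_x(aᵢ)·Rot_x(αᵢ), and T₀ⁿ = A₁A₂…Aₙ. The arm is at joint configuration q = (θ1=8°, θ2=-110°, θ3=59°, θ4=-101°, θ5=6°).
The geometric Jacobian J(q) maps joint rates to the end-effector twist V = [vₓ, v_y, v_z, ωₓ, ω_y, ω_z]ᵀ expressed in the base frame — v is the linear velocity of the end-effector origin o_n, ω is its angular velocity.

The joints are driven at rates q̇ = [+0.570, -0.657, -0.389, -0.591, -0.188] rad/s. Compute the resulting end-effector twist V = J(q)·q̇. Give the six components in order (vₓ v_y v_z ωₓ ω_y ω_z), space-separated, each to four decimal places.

o_n = [0.1815, -0.9595, -1.2352]
J₁: ẑ×o_n = [0.9595, 0.1815, -0.0000], ω = ẑ
J2: z=[0.1392, -0.9903, 0.0000] o=[0.2575, 0.0362, 0.0000] → [1.2231, 0.1719, -0.2138, 0.1392, -0.9903, 0.0000]
J3: z=[0.9305, 0.1308, -0.3420] o=[0.1389, 0.0195, -0.3289] → [-0.4534, 0.8288, -0.9166, 0.9305, 0.1308, -0.3420]
J4: z=[0.9305, 0.1308, -0.3420] o=[0.0831, 0.1761, -0.4208] → [-0.4949, 0.7241, -1.0696, 0.9305, 0.1308, -0.3420]
J5: z=[0.3301, -0.7041, 0.6288] o=[0.1230, -0.2034, -0.8668] → [0.7348, 0.1584, -0.2084, 0.3301, -0.7041, 0.6288]
V = J·q̇ = [0.0740, -0.7896, 1.1684, -1.0654, 0.6548, 0.7870]

0.0740 -0.7896 1.1684 -1.0654 0.6548 0.7870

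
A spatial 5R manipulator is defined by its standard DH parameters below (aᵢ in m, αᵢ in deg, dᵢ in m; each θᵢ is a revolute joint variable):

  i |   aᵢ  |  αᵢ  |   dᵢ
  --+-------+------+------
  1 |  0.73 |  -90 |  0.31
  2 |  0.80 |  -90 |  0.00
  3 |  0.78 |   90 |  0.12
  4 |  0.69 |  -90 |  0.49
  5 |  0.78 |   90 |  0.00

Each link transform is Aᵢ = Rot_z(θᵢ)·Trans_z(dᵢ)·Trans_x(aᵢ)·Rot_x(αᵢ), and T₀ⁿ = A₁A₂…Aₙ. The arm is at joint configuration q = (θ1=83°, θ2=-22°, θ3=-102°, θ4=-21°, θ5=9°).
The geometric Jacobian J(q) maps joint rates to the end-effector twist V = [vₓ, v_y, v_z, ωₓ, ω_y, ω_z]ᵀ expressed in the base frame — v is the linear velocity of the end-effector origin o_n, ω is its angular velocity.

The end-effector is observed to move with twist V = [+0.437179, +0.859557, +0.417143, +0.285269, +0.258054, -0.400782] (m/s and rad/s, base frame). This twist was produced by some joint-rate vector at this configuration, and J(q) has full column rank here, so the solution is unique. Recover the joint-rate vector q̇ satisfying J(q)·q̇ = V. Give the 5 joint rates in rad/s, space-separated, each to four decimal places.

-0.4780 -0.2800 0.1270 -0.2980 -0.0960

o_n = [-1.9351, 0.8156, 0.6819]
J₁: ẑ×o_n = [-0.8156, -1.9351, 0.0000], ω = ẑ
J2: z=[-0.9925, 0.1219, 0.0000] o=[0.0890, 0.7246, 0.3100] → [0.0453, 0.3691, 0.1563, -0.9925, 0.1219, 0.0000]
J3: z=[0.0457, 0.3718, -0.9272] o=[0.1794, 1.4608, 0.6097] → [-0.5713, 1.9572, 0.7567, 0.0457, 0.3718, -0.9272]
J4: z=[0.0958, -0.9255, -0.3664] o=[-0.5908, 1.4491, 0.4377] → [-0.4582, 0.4692, -1.3049, 0.0958, -0.9255, -0.3664]
J5: z=[-0.3137, 0.3213, -0.8935] o=[-1.1956, 0.8572, 0.4372] → [0.0414, 0.7375, 0.2506, -0.3137, 0.3213, -0.8935]
q̇ = J⁺·V = [-0.4780, -0.2800, 0.1270, -0.2980, -0.0960]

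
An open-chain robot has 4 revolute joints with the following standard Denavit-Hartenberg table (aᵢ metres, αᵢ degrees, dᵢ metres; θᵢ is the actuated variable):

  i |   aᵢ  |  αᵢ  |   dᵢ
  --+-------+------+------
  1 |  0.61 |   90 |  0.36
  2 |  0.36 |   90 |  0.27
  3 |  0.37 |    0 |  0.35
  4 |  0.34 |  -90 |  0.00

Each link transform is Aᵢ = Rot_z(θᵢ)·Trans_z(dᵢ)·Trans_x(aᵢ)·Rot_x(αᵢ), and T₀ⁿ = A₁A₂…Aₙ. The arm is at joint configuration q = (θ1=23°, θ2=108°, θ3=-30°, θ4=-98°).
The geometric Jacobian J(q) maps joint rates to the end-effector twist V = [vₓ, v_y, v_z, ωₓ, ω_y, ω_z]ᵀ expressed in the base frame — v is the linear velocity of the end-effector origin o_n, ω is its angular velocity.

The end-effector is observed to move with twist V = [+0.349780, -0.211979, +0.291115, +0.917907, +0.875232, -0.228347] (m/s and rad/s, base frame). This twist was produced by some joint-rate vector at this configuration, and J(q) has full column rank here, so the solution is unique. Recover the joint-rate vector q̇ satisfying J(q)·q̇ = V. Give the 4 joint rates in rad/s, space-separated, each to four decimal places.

o_n = [0.6624, 0.4799, 0.9162]
J₁: ẑ×o_n = [-0.4799, 0.6624, 0.0000], ω = ẑ
J2: z=[0.3907, -0.9205, 0.0000] o=[0.5615, 0.2383, 0.3600] → [-0.5120, -0.2173, 0.1873, 0.3907, -0.9205, 0.0000]
J3: z=[0.8755, 0.3716, 0.3090] o=[0.5646, -0.0537, 0.7024] → [-0.0854, -0.1570, 0.4308, 0.8755, 0.3716, 0.3090]
J4: z=[0.8755, 0.3716, 0.3090] o=[0.7076, 0.2080, 1.1153] → [-0.1580, 0.1603, 0.2548, 0.8755, 0.3716, 0.3090]
q̇ = J⁺·V = [-0.6140, -0.4470, 0.3230, 0.9250]

-0.6140 -0.4470 0.3230 0.9250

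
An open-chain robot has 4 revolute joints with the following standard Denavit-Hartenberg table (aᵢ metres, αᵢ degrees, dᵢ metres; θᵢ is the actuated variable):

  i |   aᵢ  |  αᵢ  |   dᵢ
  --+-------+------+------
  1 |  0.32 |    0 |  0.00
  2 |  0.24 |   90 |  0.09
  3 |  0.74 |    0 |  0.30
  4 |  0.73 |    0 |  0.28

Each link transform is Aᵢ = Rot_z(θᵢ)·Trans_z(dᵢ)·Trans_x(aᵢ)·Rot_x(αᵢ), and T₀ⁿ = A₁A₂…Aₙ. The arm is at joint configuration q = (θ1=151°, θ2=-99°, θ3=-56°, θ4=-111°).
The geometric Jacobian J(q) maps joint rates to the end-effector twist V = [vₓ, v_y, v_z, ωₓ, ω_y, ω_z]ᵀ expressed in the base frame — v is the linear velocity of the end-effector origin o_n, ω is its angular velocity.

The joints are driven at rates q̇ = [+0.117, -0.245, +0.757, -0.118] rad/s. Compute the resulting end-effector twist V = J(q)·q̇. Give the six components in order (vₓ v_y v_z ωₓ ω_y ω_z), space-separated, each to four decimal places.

0.2809 0.3619 -0.1413 0.5035 -0.3934 -0.1280

o_n = [0.1418, -0.2472, -0.6877]
J₁: ẑ×o_n = [0.2472, 0.1418, -0.0000], ω = ẑ
J2: z=[0.0000, 0.0000, 1.0000] o=[-0.2799, 0.1551, 0.0000] → [0.4024, 0.4217, -0.0000, 0.0000, 0.0000, 1.0000]
J3: z=[0.7880, -0.6157, 0.0000] o=[-0.1321, 0.3443, 0.0900] → [0.4788, 0.6128, -0.2975, 0.7880, -0.6157, 0.0000]
J4: z=[0.7880, -0.6157, 0.0000] o=[0.3590, 0.4856, -0.5235] → [0.1011, 0.1294, -0.7113, 0.7880, -0.6157, 0.0000]
V = J·q̇ = [0.2809, 0.3619, -0.1413, 0.5035, -0.3934, -0.1280]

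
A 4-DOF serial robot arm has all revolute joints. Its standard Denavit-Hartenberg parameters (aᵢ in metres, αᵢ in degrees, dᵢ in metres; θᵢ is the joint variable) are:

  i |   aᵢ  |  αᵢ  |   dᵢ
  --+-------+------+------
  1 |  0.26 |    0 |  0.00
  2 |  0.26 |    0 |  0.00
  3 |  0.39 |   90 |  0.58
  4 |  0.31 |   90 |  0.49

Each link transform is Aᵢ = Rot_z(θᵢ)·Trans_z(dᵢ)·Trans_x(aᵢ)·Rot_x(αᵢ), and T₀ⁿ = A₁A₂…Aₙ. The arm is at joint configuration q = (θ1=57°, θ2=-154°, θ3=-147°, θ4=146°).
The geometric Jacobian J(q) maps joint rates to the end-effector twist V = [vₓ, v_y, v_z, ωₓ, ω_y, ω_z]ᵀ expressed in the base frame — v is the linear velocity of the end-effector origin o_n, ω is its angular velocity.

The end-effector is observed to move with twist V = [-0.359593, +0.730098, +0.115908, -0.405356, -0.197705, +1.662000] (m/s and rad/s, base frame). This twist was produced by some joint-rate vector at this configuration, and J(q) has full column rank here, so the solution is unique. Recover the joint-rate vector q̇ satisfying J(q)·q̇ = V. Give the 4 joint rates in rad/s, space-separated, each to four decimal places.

0.4620 0.8210 0.3790 -0.4510

o_n = [0.4920, 0.2943, 0.7533]
J₁: ẑ×o_n = [-0.2943, 0.4920, 0.0000], ω = ẑ
J2: z=[0.0000, 0.0000, 1.0000] o=[0.1416, 0.2181, 0.0000] → [-0.0763, 0.3504, 0.0000, 0.0000, 0.0000, 1.0000]
J3: z=[0.0000, 0.0000, 1.0000] o=[0.1099, -0.0400, 0.0000] → [-0.3343, 0.3821, 0.0000, 0.0000, 0.0000, 1.0000]
J4: z=[0.8988, 0.4384, 0.0000] o=[-0.0610, 0.3105, 0.5800] → [0.0760, -0.1558, -0.2570, 0.8988, 0.4384, 0.0000]
q̇ = J⁺·V = [0.4620, 0.8210, 0.3790, -0.4510]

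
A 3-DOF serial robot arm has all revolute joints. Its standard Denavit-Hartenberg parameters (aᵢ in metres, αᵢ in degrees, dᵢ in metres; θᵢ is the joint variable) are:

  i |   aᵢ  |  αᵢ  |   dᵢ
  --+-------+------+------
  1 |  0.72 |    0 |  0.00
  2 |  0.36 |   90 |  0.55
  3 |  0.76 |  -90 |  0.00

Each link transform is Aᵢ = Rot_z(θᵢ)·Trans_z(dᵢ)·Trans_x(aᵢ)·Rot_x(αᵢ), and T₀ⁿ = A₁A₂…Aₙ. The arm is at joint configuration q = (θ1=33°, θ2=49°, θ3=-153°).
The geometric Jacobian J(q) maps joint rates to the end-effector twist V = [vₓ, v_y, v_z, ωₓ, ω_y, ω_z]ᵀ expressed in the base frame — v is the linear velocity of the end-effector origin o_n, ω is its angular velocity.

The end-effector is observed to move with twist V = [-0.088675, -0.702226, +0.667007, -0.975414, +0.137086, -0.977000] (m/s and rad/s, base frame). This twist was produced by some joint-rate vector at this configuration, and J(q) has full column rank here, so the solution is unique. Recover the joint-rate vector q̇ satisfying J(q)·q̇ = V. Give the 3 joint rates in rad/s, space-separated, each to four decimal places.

-0.6770 -0.3000 -0.9850

o_n = [0.5597, 0.0781, 0.2050]
J₁: ẑ×o_n = [-0.0781, 0.5597, 0.0000], ω = ẑ
J2: z=[0.0000, 0.0000, 1.0000] o=[0.6038, 0.3921, 0.0000] → [0.3141, -0.0441, 0.0000, 0.0000, 0.0000, 1.0000]
J3: z=[0.9903, -0.1392, 0.0000] o=[0.6539, 0.7486, 0.5500] → [0.0480, 0.3417, -0.6772, 0.9903, -0.1392, 0.0000]
q̇ = J⁺·V = [-0.6770, -0.3000, -0.9850]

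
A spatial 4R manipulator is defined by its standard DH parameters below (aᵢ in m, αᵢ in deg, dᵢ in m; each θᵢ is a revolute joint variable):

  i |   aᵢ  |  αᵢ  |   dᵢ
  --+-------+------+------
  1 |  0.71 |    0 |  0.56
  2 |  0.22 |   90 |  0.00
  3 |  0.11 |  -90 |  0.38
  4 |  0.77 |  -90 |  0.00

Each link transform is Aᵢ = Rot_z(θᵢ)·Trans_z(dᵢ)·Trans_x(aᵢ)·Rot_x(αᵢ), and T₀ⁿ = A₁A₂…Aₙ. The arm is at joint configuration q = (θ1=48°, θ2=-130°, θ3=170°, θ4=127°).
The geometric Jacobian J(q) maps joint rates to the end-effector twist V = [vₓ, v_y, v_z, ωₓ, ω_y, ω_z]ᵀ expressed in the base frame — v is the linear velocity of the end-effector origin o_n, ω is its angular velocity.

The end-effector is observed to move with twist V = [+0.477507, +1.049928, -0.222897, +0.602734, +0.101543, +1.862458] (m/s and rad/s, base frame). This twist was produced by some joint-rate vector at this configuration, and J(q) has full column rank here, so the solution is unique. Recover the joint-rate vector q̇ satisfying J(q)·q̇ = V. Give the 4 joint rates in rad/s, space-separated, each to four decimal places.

0.9820 0.9750 -0.6110 0.0960

o_n = [0.7868, -0.0022, 0.4986]
J₁: ẑ×o_n = [0.0022, 0.7868, -0.0000], ω = ẑ
J2: z=[0.0000, 0.0000, 1.0000] o=[0.4751, 0.5276, 0.5600] → [0.5298, 0.3117, -0.0000, 0.0000, 0.0000, 1.0000]
J3: z=[-0.9903, -0.1392, 0.0000] o=[0.5057, 0.3098, 0.5600] → [0.0085, -0.0608, 0.3480, -0.9903, -0.1392, 0.0000]
J4: z=[-0.0242, 0.1720, -0.9848] o=[0.1143, 0.3642, 0.5791] → [-0.3746, -0.6642, -0.1068, -0.0242, 0.1720, -0.9848]
q̇ = J⁺·V = [0.9820, 0.9750, -0.6110, 0.0960]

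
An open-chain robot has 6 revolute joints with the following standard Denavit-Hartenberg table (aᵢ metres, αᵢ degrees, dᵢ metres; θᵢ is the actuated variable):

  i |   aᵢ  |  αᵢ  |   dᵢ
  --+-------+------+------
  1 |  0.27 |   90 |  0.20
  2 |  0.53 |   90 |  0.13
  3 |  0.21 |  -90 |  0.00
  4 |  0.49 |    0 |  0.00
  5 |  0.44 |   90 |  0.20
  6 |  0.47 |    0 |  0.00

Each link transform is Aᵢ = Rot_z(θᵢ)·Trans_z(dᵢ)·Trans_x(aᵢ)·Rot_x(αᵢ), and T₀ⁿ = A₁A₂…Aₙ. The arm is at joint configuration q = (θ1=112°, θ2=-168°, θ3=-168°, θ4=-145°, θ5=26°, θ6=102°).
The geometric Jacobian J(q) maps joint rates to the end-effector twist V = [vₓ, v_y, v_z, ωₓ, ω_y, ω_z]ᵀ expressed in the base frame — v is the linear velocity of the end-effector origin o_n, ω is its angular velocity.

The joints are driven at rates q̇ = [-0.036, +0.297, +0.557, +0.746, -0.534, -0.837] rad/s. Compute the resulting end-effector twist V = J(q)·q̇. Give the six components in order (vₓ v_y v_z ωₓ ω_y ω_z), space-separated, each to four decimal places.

0.3100 -0.3864 0.2732 -0.2293 0.4004 1.0455

o_n = [-0.0923, -0.9488, 0.5564]
J₁: ẑ×o_n = [0.9488, -0.0923, 0.0000], ω = ẑ
J2: z=[0.9272, 0.3746, 0.0000] o=[-0.1011, 0.2503, 0.2000] → [0.1335, -0.3304, -1.1151, 0.9272, 0.3746, 0.0000]
J3: z=[0.0779, -0.1928, 0.9781] o=[0.2136, -0.1816, 0.0898] → [0.6605, -0.3356, -0.1187, 0.0779, -0.1928, 0.9781]
J4: z=[-0.8307, -0.5550, -0.0432] o=[0.0978, -0.0117, 0.1325] → [-0.2757, 0.3603, 0.6730, -0.8307, -0.5550, -0.0432]
J5: z=[-0.8307, -0.5550, -0.0432] o=[0.3410, -0.3907, 0.3258] → [-0.1521, 0.2103, 0.2232, -0.8307, -0.5550, -0.0432]
J6: z=[0.4443, -0.6143, -0.6521] o=[0.3224, -0.7485, 0.6502] → [-0.0730, 0.3121, -0.3438, 0.4443, -0.6143, -0.6521]
V = J·q̇ = [0.3100, -0.3864, 0.2732, -0.2293, 0.4004, 1.0455]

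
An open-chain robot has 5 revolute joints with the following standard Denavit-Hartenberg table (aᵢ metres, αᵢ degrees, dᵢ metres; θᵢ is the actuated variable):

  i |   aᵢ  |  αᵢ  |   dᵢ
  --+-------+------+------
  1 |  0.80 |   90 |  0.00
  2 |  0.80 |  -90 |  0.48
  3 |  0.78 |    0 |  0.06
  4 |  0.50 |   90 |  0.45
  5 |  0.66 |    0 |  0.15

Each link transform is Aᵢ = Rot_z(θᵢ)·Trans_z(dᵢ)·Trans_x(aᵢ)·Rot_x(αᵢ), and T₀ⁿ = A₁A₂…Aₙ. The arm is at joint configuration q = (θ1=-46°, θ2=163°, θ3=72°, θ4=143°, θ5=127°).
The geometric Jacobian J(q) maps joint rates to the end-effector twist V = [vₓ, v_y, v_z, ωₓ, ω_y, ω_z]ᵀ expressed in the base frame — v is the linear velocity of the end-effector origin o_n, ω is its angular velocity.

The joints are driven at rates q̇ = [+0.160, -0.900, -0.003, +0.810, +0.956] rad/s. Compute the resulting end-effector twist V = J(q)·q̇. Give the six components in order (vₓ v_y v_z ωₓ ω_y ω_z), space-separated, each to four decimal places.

-0.5915 0.7524 1.4917 1.4111 0.9617 -0.7721

o_n = [0.0009, 0.4679, -0.7372]
J₁: ẑ×o_n = [-0.4679, 0.0009, 0.0000], ω = ẑ
J2: z=[-0.7193, -0.6947, 0.0000] o=[0.5557, -0.5755, 0.0000] → [0.5121, -0.5303, -1.1360, -0.7193, -0.6947, 0.0000]
J3: z=[-0.2031, 0.2103, -0.9563] o=[-0.3210, -0.3586, 0.2339] → [0.5862, -0.5051, -0.2356, -0.2031, 0.2103, -0.9563]
J4: z=[-0.2031, 0.2103, -0.9563] o=[0.0403, 0.3352, 0.2470] → [-0.0800, -0.1622, -0.0187, -0.2031, 0.2103, -0.9563]
J5: z=[0.9703, 0.1745, -0.1677] o=[0.0147, -0.0512, -0.3031] → [0.0113, 0.4235, 0.5061, 0.9703, 0.1745, -0.1677]
V = J·q̇ = [-0.5915, 0.7524, 1.4917, 1.4111, 0.9617, -0.7721]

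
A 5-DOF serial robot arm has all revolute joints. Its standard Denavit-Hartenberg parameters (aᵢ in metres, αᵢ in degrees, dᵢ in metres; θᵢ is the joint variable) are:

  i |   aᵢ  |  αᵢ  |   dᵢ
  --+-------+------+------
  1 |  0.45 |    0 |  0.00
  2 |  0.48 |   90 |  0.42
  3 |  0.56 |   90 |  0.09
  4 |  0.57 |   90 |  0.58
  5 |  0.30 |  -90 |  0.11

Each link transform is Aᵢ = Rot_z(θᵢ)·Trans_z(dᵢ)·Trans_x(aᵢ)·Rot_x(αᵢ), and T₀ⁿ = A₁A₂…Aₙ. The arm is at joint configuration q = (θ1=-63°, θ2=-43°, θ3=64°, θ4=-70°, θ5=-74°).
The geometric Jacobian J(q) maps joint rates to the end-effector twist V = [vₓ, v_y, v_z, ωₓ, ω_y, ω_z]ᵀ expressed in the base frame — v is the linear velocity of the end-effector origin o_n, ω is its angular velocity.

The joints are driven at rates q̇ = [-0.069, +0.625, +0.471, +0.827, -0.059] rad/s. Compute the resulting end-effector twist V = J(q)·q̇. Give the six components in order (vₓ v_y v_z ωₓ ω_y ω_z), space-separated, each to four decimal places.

o_n = [0.4568, -1.5554, 0.9032]
J₁: ẑ×o_n = [1.5554, 0.4568, -0.0000], ω = ẑ
J2: z=[0.0000, 0.0000, 1.0000] o=[0.2043, -0.4010, 0.0000] → [1.1545, 0.2525, -0.0000, 0.0000, 0.0000, 1.0000]
J3: z=[-0.9613, 0.2756, 0.0000] o=[0.0720, -0.8624, 0.4200] → [0.1332, 0.4645, 0.5601, -0.9613, 0.2756, 0.0000]
J4: z=[-0.2477, -0.8640, -0.4384] o=[-0.0822, -1.0735, 0.9233] → [-0.1939, -0.2413, 0.5851, -0.2477, -0.8640, -0.4384]
J5: z=[0.4423, 0.3017, -0.8446] o=[0.2654, -1.8044, 0.8443] → [0.2281, -0.1877, 0.0524, 0.4423, 0.3017, -0.8446]
V = J·q̇ = [0.5032, 0.1566, 0.7446, -0.6837, -0.6025, 0.2433]

0.5032 0.1566 0.7446 -0.6837 -0.6025 0.2433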